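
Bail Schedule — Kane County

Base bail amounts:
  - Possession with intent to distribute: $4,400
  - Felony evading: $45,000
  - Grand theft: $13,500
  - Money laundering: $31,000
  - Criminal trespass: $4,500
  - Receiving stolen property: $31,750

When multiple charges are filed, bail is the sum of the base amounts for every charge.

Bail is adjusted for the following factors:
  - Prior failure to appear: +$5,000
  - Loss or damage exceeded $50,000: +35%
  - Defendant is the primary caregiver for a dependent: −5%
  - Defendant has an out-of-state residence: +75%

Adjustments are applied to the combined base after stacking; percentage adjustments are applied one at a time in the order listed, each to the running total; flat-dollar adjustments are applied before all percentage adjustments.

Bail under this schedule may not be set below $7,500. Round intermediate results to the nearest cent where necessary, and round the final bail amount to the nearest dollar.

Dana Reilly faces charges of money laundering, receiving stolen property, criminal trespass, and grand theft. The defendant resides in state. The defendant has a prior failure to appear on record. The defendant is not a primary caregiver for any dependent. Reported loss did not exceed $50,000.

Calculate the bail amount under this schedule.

$85,750

Base amounts from the schedule: money laundering $31,000; receiving stolen property $31,750; criminal trespass $4,500; grand theft $13,500.
Stacking rule: sum of all bases. $31,000 + $31,750 + $4,500 + $13,500 = $80,750.
Prior failure to appear (+$5,000 flat): $80,750 + $5,000 = $85,750.
$85,750 is at or above the $7,500 minimum.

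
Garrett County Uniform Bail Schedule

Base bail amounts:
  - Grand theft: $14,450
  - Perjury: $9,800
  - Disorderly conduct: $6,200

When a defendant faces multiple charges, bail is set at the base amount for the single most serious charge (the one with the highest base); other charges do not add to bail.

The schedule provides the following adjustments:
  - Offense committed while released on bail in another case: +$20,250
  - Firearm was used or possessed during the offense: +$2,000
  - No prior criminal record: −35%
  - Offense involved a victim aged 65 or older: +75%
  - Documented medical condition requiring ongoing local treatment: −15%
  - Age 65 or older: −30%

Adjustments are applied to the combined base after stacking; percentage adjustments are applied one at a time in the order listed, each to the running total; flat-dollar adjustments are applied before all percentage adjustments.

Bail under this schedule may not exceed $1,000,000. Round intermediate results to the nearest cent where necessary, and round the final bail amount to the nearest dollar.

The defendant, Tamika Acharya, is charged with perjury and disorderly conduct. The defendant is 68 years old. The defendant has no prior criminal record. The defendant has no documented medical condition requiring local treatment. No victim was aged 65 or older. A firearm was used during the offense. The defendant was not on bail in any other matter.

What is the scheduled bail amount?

Base amounts from the schedule: perjury $9,800; disorderly conduct $6,200.
Stacking rule: use the highest base only. Highest is perjury at $9,800. Combined base = $9,800.
Firearm was used or possessed during the offense (+$2,000 flat): $9,800 + $2,000 = $11,800.
No prior criminal record (−35%): $11,800 × 0.65 = $7,670.
Age 65 or older (−30%): $7,670 × 0.7 = $5,369.
$5,369 is within the $1,000,000 maximum.

$5,369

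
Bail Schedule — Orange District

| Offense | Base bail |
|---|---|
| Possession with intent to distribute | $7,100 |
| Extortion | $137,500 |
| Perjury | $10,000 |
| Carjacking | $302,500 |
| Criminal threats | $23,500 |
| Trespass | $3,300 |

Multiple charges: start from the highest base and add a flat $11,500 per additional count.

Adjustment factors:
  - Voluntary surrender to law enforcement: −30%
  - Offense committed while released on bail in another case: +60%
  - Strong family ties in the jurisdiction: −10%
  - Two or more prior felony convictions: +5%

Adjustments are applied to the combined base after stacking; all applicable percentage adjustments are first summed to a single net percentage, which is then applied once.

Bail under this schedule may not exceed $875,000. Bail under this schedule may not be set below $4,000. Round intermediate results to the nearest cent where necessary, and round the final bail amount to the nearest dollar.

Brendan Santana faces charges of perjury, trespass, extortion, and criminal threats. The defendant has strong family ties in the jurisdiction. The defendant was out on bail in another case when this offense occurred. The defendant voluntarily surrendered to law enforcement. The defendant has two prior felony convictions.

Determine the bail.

$215,000

Base amounts from the schedule: perjury $10,000; trespass $3,300; extortion $137,500; criminal threats $23,500.
Stacking rule: highest base plus $11,500 per additional charge. Highest is extortion at $137,500; 3 additional charges → +$34,500. Combined base = $172,000.
Net percentage adjustment: −30% +60% −10% +5% = +25%. $172,000 × 1.25 = $215,000.
$215,000 is within the $875,000 maximum.
$215,000 is at or above the $4,000 minimum.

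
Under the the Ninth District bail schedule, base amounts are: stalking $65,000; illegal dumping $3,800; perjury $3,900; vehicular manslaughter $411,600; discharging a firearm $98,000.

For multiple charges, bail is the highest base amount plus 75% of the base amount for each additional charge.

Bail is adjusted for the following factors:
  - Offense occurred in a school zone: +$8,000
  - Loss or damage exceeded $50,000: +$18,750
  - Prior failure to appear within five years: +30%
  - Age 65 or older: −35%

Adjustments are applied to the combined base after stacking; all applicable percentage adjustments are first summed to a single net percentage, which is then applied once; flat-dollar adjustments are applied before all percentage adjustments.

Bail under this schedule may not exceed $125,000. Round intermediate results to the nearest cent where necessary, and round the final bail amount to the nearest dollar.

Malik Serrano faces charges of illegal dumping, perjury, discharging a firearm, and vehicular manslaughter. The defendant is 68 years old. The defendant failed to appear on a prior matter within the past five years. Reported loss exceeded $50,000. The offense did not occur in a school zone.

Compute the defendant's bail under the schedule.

$125,000

Base amounts from the schedule: illegal dumping $3,800; perjury $3,900; discharging a firearm $98,000; vehicular manslaughter $411,600.
Stacking rule: highest base plus 75% of each additional charge. Highest is vehicular manslaughter at $411,600. Additional: $3,800 × 75% = $2,850; $3,900 × 75% = $2,925; $98,000 × 75% = $73,500. Combined base = $411,600 + $79,275 = $490,875.
Loss or damage exceeded $50,000 (+$18,750 flat): $490,875 + $18,750 = $509,625.
Net percentage adjustment: +30% −35% = −5%. $509,625 × 0.95 = $484,143.75.
Result $484,143.75 exceeds the maximum of $125,000; bail is capped at $125,000.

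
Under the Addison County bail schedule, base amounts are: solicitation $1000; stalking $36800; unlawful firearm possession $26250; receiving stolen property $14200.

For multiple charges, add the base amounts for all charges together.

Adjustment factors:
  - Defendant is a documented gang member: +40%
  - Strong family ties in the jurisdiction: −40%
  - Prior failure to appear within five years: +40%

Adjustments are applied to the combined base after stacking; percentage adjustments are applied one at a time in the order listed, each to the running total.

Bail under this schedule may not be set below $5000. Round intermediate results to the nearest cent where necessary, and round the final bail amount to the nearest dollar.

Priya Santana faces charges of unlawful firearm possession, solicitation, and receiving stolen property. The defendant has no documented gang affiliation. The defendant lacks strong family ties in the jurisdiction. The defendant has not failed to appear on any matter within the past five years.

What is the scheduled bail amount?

Base amounts from the schedule: unlawful firearm possession $26250; solicitation $1000; receiving stolen property $14200.
Stacking rule: sum of all bases. $26250 + $1000 + $14200 = $41450.
No adjustment factors apply to this defendant.
$41450 is at or above the $5000 minimum.

$41450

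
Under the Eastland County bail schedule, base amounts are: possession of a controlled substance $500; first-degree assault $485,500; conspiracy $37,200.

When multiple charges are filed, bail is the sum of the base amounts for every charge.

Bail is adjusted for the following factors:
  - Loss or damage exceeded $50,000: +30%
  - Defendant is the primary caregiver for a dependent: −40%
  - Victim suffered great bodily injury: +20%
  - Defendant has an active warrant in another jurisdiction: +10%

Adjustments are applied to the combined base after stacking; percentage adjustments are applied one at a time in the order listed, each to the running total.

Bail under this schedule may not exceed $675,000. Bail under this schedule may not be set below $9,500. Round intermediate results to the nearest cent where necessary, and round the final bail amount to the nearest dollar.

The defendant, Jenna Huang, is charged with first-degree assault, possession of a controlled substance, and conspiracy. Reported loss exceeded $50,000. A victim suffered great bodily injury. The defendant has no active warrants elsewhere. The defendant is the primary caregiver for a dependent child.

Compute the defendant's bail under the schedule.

Base amounts from the schedule: first-degree assault $485,500; possession of a controlled substance $500; conspiracy $37,200.
Stacking rule: sum of all bases. $485,500 + $500 + $37,200 = $523,200.
Loss or damage exceeded $50,000 (+30%): $523,200 × 1.3 = $680,160.
Defendant is the primary caregiver for a dependent (−40%): $680,160 × 0.6 = $408,096.
Victim suffered great bodily injury (+20%): $408,096 × 1.2 = $489,715.20.
$489,715.20 is within the $675,000 maximum.
$489,715.20 is at or above the $9,500 minimum.
Rounded to the nearest dollar: $489,715.

$489,715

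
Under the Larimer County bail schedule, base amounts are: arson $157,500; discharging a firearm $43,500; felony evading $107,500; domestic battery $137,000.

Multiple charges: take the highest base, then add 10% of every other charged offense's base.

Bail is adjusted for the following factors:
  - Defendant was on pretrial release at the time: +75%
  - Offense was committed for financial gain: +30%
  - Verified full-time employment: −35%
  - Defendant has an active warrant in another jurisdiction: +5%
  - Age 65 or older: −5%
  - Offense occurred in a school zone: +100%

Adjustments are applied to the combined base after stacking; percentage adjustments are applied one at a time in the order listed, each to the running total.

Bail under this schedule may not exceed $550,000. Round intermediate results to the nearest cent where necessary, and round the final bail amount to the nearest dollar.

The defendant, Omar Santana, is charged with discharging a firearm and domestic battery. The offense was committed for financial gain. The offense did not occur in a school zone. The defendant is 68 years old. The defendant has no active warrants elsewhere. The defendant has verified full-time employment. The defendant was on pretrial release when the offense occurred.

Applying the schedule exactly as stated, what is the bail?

$198,570

Base amounts from the schedule: discharging a firearm $43,500; domestic battery $137,000.
Stacking rule: highest base plus 10% of each additional charge. Highest is domestic battery at $137,000. Additional: $43,500 × 10% = $4,350. Combined base = $137,000 + $4,350 = $141,350.
Defendant was on pretrial release at the time (+75%): $141,350 × 1.75 = $247,362.50.
Offense was committed for financial gain (+30%): $247,362.50 × 1.3 = $321,571.25.
Verified full-time employment (−35%): $321,571.25 × 0.65 = $209,021.31.
Age 65 or older (−5%): $209,021.31 × 0.95 = $198,570.24.
$198,570.24 is within the $550,000 maximum.
Rounded to the nearest dollar: $198,570.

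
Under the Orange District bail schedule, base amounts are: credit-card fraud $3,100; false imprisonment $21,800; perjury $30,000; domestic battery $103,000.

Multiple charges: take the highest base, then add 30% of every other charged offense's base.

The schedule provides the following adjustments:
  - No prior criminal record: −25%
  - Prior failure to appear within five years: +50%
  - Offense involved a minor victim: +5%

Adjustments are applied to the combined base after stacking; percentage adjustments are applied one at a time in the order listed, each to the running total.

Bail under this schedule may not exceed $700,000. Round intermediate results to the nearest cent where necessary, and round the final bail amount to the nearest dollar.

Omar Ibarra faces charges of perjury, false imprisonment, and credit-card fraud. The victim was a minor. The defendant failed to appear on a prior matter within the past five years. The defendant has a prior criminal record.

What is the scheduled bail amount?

Base amounts from the schedule: perjury $30,000; false imprisonment $21,800; credit-card fraud $3,100.
Stacking rule: highest base plus 30% of each additional charge. Highest is perjury at $30,000. Additional: $21,800 × 30% = $6,540; $3,100 × 30% = $930. Combined base = $30,000 + $7,470 = $37,470.
Prior failure to appear within five years (+50%): $37,470 × 1.5 = $56,205.
Offense involved a minor victim (+5%): $56,205 × 1.05 = $59,015.25.
$59,015.25 is within the $700,000 maximum.
Rounded to the nearest dollar: $59,015.

$59,015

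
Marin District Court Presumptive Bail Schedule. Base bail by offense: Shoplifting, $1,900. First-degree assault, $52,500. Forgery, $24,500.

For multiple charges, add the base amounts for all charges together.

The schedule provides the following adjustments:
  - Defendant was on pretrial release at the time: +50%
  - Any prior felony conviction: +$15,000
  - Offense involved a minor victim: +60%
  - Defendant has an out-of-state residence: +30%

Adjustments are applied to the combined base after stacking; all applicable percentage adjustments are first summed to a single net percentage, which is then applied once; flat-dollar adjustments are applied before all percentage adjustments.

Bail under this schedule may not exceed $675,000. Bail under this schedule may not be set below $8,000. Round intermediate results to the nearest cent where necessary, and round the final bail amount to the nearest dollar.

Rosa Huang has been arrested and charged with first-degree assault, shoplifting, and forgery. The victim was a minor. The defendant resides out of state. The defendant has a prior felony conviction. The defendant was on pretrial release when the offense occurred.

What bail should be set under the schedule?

Base amounts from the schedule: first-degree assault $52,500; shoplifting $1,900; forgery $24,500.
Stacking rule: sum of all bases. $52,500 + $1,900 + $24,500 = $78,900.
Any prior felony conviction (+$15,000 flat): $78,900 + $15,000 = $93,900.
Net percentage adjustment: +50% +60% +30% = +140%. $93,900 × 2.4 = $225,360.
$225,360 is within the $675,000 maximum.
$225,360 is at or above the $8,000 minimum.

$225,360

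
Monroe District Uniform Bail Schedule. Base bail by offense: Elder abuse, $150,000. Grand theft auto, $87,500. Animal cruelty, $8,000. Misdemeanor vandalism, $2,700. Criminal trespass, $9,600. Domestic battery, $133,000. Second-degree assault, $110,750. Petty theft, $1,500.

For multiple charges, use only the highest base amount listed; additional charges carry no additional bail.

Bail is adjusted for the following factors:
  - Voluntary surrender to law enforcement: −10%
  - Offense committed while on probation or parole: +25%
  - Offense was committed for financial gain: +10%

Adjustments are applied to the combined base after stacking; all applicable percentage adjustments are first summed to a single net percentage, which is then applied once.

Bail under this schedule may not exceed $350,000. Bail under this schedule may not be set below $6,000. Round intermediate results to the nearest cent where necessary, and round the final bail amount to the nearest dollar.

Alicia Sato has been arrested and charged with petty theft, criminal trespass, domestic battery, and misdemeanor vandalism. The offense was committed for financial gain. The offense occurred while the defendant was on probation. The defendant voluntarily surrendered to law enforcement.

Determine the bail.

Base amounts from the schedule: petty theft $1,500; criminal trespass $9,600; domestic battery $133,000; misdemeanor vandalism $2,700.
Stacking rule: use the highest base only. Highest is domestic battery at $133,000. Combined base = $133,000.
Net percentage adjustment: −10% +25% +10% = +25%. $133,000 × 1.25 = $166,250.
$166,250 is within the $350,000 maximum.
$166,250 is at or above the $6,000 minimum.

$166,250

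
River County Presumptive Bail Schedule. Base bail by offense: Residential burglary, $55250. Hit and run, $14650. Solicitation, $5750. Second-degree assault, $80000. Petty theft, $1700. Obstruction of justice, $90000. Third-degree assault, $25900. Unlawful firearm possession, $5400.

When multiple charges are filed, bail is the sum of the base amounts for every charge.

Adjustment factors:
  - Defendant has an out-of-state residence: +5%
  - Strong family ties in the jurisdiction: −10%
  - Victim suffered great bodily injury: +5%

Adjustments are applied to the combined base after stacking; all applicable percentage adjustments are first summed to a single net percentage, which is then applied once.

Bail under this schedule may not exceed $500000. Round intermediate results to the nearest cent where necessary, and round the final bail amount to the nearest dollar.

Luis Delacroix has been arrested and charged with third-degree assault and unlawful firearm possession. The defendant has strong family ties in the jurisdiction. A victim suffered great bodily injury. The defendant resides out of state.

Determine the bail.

Base amounts from the schedule: third-degree assault $25900; unlawful firearm possession $5400.
Stacking rule: sum of all bases. $25900 + $5400 = $31300.
Net percentage adjustment: +5% −10% +5% = +0%. $31300 × 1 = $31300.
$31300 is within the $500000 maximum.

$31300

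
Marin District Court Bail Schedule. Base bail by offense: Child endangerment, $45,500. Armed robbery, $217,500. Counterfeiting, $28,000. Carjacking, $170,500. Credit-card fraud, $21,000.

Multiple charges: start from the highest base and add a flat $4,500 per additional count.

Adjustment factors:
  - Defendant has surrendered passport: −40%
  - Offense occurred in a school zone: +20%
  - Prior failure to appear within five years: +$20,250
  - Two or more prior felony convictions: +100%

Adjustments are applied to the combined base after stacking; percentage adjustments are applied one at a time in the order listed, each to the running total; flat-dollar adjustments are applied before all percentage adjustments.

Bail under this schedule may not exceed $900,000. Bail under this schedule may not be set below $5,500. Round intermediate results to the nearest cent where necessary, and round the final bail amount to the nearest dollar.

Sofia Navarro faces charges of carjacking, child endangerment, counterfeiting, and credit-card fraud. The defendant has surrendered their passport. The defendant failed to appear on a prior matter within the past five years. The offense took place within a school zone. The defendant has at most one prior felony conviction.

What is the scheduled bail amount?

$147,060

Base amounts from the schedule: carjacking $170,500; child endangerment $45,500; counterfeiting $28,000; credit-card fraud $21,000.
Stacking rule: highest base plus $4,500 per additional charge. Highest is carjacking at $170,500; 3 additional charges → +$13,500. Combined base = $184,000.
Prior failure to appear within five years (+$20,250 flat): $184,000 + $20,250 = $204,250.
Defendant has surrendered passport (−40%): $204,250 × 0.6 = $122,550.
Offense occurred in a school zone (+20%): $122,550 × 1.2 = $147,060.
$147,060 is within the $900,000 maximum.
$147,060 is at or above the $5,500 minimum.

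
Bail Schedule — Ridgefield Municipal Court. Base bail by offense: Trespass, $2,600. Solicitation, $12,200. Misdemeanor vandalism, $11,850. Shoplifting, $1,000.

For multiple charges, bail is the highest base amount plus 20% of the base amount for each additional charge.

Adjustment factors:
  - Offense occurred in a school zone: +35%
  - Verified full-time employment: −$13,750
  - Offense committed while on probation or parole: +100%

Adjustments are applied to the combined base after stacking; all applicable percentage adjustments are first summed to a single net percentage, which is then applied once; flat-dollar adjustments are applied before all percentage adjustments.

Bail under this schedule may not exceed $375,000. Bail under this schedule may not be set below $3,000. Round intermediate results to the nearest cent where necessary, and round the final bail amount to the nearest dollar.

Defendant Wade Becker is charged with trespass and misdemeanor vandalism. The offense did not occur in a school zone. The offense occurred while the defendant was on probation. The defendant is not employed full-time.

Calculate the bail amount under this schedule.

$24,740

Base amounts from the schedule: trespass $2,600; misdemeanor vandalism $11,850.
Stacking rule: highest base plus 20% of each additional charge. Highest is misdemeanor vandalism at $11,850. Additional: $2,600 × 20% = $520. Combined base = $11,850 + $520 = $12,370.
Offense committed while on probation or parole (+100%): $12,370 × 2 = $24,740.
$24,740 is within the $375,000 maximum.
$24,740 is at or above the $3,000 minimum.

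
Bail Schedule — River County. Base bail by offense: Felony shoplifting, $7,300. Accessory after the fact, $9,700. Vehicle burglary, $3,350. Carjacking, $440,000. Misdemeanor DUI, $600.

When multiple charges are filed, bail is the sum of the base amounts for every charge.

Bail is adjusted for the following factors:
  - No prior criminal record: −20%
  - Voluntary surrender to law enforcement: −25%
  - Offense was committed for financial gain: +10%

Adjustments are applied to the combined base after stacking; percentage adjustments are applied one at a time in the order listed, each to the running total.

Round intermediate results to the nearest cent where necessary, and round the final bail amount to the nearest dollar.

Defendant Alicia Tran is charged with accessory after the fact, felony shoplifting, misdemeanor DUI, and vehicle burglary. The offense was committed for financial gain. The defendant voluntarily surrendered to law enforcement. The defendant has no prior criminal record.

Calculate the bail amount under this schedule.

Base amounts from the schedule: accessory after the fact $9,700; felony shoplifting $7,300; misdemeanor DUI $600; vehicle burglary $3,350.
Stacking rule: sum of all bases. $9,700 + $7,300 + $600 + $3,350 = $20,950.
No prior criminal record (−20%): $20,950 × 0.8 = $16,760.
Voluntary surrender to law enforcement (−25%): $16,760 × 0.75 = $12,570.
Offense was committed for financial gain (+10%): $12,570 × 1.1 = $13,827.

$13,827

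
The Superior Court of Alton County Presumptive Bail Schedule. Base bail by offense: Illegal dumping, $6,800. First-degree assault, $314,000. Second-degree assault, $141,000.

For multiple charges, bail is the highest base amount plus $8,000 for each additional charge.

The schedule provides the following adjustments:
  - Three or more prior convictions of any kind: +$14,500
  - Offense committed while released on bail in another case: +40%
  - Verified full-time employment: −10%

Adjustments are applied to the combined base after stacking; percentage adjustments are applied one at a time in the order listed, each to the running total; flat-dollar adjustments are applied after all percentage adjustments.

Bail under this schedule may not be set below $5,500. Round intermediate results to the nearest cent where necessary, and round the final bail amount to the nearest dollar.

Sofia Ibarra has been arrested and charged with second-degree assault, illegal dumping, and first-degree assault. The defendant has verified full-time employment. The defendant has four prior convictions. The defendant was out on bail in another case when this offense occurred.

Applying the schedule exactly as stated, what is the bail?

Base amounts from the schedule: second-degree assault $141,000; illegal dumping $6,800; first-degree assault $314,000.
Stacking rule: highest base plus $8,000 per additional charge. Highest is first-degree assault at $314,000; 2 additional charges → +$16,000. Combined base = $330,000.
Offense committed while released on bail in another case (+40%): $330,000 × 1.4 = $462,000.
Verified full-time employment (−10%): $462,000 × 0.9 = $415,800.
Three or more prior convictions of any kind (+$14,500 flat): $415,800 + $14,500 = $430,300.
$430,300 is at or above the $5,500 minimum.

$430,300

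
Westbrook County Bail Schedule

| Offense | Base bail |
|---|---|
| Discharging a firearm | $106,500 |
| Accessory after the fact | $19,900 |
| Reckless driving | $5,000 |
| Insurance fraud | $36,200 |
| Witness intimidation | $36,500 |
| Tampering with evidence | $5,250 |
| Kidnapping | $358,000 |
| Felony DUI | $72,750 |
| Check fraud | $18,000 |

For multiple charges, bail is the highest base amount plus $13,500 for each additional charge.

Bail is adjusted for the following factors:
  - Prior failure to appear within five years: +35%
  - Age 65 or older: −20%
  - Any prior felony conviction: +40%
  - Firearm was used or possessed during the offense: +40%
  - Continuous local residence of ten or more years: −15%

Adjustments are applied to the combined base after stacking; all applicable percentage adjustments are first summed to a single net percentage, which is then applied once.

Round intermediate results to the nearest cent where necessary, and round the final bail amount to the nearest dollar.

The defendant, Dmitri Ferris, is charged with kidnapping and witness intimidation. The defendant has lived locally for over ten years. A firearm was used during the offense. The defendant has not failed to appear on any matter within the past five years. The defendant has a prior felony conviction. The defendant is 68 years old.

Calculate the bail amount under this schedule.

$538,675

Base amounts from the schedule: kidnapping $358,000; witness intimidation $36,500.
Stacking rule: highest base plus $13,500 per additional charge. Highest is kidnapping at $358,000; 1 additional charge → +$13,500. Combined base = $371,500.
Net percentage adjustment: −20% +40% +40% −15% = +45%. $371,500 × 1.45 = $538,675.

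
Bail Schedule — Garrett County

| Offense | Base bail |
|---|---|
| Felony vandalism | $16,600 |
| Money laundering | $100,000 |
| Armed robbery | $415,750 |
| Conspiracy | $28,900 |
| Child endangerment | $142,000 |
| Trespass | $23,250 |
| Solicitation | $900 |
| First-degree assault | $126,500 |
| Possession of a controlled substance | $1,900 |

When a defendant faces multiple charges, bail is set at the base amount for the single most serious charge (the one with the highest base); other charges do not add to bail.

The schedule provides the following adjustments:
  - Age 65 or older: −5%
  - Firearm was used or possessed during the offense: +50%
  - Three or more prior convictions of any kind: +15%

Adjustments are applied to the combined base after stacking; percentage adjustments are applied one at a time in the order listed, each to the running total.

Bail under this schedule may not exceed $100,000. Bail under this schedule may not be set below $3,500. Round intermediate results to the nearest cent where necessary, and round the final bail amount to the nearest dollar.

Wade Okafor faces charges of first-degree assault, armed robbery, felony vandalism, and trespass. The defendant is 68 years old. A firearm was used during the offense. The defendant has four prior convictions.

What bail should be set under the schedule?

Base amounts from the schedule: first-degree assault $126,500; armed robbery $415,750; felony vandalism $16,600; trespass $23,250.
Stacking rule: use the highest base only. Highest is armed robbery at $415,750. Combined base = $415,750.
Age 65 or older (−5%): $415,750 × 0.95 = $394,962.50.
Firearm was used or possessed during the offense (+50%): $394,962.50 × 1.5 = $592,443.75.
Three or more prior convictions of any kind (+15%): $592,443.75 × 1.15 = $681,310.31.
Result $681,310.31 exceeds the maximum of $100,000; bail is capped at $100,000.
$100,000 is at or above the $3,500 minimum.

$100,000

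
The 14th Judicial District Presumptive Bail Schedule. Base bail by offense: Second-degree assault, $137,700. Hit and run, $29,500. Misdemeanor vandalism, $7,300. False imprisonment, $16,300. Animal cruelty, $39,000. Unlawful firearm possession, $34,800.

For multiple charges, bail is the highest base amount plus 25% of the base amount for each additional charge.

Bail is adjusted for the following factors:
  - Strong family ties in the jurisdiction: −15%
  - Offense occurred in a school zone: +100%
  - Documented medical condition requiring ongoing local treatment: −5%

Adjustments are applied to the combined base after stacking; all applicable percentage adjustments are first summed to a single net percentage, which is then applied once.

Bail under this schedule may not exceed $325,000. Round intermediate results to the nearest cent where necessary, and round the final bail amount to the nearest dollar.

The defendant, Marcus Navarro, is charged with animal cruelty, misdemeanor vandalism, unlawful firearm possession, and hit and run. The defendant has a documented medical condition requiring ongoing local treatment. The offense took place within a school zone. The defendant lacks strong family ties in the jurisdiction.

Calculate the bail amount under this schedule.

Base amounts from the schedule: animal cruelty $39,000; misdemeanor vandalism $7,300; unlawful firearm possession $34,800; hit and run $29,500.
Stacking rule: highest base plus 25% of each additional charge. Highest is animal cruelty at $39,000. Additional: $7,300 × 25% = $1,825; $34,800 × 25% = $8,700; $29,500 × 25% = $7,375. Combined base = $39,000 + $17,900 = $56,900.
Net percentage adjustment: +100% −5% = +95%. $56,900 × 1.95 = $110,955.
$110,955 is within the $325,000 maximum.

$110,955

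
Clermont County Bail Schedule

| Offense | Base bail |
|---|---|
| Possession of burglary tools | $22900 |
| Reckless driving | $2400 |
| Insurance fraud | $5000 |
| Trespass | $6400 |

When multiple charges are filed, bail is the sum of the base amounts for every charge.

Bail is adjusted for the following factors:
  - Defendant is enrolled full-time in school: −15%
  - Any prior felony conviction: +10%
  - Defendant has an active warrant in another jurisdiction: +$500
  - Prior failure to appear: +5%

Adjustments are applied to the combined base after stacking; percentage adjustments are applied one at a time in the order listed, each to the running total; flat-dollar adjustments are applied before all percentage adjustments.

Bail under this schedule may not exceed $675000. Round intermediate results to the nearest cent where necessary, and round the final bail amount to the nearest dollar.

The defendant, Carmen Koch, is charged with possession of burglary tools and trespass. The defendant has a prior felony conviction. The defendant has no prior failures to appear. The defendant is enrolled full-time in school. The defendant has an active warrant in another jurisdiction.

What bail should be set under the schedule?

Base amounts from the schedule: possession of burglary tools $22900; trespass $6400.
Stacking rule: sum of all bases. $22900 + $6400 = $29300.
Defendant has an active warrant in another jurisdiction (+$500 flat): $29300 + $500 = $29800.
Defendant is enrolled full-time in school (−15%): $29800 × 0.85 = $25330.
Any prior felony conviction (+10%): $25330 × 1.1 = $27863.
$27863 is within the $675000 maximum.

$27863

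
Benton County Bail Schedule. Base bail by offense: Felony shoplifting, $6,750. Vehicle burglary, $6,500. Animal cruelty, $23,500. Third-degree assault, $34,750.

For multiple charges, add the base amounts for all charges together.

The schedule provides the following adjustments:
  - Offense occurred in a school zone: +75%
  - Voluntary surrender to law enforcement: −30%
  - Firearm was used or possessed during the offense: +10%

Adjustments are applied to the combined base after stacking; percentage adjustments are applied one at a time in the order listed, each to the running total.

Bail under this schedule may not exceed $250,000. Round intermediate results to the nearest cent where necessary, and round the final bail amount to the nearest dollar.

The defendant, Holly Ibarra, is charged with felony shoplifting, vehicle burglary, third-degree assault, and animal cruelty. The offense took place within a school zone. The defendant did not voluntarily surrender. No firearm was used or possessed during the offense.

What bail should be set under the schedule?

$125,125

Base amounts from the schedule: felony shoplifting $6,750; vehicle burglary $6,500; third-degree assault $34,750; animal cruelty $23,500.
Stacking rule: sum of all bases. $6,750 + $6,500 + $34,750 + $23,500 = $71,500.
Offense occurred in a school zone (+75%): $71,500 × 1.75 = $125,125.
$125,125 is within the $250,000 maximum.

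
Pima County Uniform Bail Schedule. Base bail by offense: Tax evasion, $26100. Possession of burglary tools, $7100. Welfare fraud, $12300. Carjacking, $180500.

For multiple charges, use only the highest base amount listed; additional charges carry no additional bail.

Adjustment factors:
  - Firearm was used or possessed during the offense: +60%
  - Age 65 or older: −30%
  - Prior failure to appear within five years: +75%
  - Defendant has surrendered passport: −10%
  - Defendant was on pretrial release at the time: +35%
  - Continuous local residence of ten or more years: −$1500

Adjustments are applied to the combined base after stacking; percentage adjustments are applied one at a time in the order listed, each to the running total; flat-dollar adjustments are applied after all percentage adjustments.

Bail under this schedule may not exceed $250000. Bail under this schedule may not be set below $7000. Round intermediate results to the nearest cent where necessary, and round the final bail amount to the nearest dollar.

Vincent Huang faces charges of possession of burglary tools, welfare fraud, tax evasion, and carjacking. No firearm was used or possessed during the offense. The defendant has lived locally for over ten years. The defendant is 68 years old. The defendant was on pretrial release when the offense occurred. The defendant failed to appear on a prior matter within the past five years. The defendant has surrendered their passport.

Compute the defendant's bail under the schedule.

Base amounts from the schedule: possession of burglary tools $7100; welfare fraud $12300; tax evasion $26100; carjacking $180500.
Stacking rule: use the highest base only. Highest is carjacking at $180500. Combined base = $180500.
Age 65 or older (−30%): $180500 × 0.7 = $126350.
Prior failure to appear within five years (+75%): $126350 × 1.75 = $221112.50.
Defendant has surrendered passport (−10%): $221112.50 × 0.9 = $199001.25.
Defendant was on pretrial release at the time (+35%): $199001.25 × 1.35 = $268651.69.
Continuous local residence of ten or more years (−$1500 flat): $268651.69 − $1500 = $267151.69.
Result $267151.69 exceeds the maximum of $250000; bail is capped at $250000.
$250000 is at or above the $7000 minimum.

$250000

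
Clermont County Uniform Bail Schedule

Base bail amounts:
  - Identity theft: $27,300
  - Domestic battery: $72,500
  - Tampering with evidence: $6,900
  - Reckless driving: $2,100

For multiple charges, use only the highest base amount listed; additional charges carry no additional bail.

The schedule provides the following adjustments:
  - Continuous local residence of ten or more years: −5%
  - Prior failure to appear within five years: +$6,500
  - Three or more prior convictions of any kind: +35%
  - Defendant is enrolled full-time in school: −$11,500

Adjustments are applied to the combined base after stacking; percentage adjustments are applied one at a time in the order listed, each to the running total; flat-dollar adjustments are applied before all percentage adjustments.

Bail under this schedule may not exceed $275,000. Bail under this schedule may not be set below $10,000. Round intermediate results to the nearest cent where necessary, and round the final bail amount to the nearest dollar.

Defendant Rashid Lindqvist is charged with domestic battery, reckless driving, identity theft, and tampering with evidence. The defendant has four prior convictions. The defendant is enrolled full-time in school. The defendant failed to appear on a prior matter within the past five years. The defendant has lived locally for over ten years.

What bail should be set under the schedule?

Base amounts from the schedule: domestic battery $72,500; reckless driving $2,100; identity theft $27,300; tampering with evidence $6,900.
Stacking rule: use the highest base only. Highest is domestic battery at $72,500. Combined base = $72,500.
Prior failure to appear within five years (+$6,500 flat): $72,500 + $6,500 = $79,000.
Defendant is enrolled full-time in school (−$11,500 flat): $79,000 − $11,500 = $67,500.
Continuous local residence of ten or more years (−5%): $67,500 × 0.95 = $64,125.
Three or more prior convictions of any kind (+35%): $64,125 × 1.35 = $86,568.75.
$86,568.75 is within the $275,000 maximum.
$86,568.75 is at or above the $10,000 minimum.
Rounded to the nearest dollar: $86,569.

$86,569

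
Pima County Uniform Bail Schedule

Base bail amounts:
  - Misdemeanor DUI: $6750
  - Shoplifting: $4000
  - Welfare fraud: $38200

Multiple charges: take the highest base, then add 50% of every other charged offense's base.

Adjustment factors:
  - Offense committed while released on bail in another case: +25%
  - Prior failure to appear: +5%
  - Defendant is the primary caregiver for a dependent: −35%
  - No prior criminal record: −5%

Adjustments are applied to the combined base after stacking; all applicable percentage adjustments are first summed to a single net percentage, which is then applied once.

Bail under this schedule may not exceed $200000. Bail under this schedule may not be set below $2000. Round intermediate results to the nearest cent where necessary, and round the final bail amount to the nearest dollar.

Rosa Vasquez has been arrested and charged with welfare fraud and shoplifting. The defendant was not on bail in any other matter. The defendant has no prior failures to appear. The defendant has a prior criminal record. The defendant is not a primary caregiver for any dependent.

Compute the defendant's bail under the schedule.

$40200

Base amounts from the schedule: welfare fraud $38200; shoplifting $4000.
Stacking rule: highest base plus 50% of each additional charge. Highest is welfare fraud at $38200. Additional: $4000 × 50% = $2000. Combined base = $38200 + $2000 = $40200.
No adjustment factors apply to this defendant.
$40200 is within the $200000 maximum.
$40200 is at or above the $2000 minimum.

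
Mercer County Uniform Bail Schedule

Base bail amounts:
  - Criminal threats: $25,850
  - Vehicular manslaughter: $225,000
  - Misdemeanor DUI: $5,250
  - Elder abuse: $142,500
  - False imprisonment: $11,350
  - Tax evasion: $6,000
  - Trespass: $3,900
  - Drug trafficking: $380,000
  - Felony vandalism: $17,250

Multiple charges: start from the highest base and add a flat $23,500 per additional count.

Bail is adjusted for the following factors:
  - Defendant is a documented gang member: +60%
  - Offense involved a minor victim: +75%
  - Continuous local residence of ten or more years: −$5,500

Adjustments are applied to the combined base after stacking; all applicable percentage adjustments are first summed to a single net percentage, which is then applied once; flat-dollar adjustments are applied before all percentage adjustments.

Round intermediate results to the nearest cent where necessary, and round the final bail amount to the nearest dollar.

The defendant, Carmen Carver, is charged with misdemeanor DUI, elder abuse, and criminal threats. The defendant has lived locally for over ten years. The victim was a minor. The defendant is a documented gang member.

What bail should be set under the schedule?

$432,400

Base amounts from the schedule: misdemeanor DUI $5,250; elder abuse $142,500; criminal threats $25,850.
Stacking rule: highest base plus $23,500 per additional charge. Highest is elder abuse at $142,500; 2 additional charges → +$47,000. Combined base = $189,500.
Continuous local residence of ten or more years (−$5,500 flat): $189,500 − $5,500 = $184,000.
Net percentage adjustment: +60% +75% = +135%. $184,000 × 2.35 = $432,400.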